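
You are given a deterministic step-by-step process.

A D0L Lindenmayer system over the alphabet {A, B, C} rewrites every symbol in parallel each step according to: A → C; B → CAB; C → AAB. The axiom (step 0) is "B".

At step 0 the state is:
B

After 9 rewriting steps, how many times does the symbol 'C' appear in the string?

k=0  B
k=1  CAB
k=2  AABCCAB
k=3  CCCABAABAABCCAB
k=4  AABAABAABCCABCCCABCCCABAABAABCCAB
k=5  CCCABCCCABCCCABAABAABCCABAABAABAABCCABAABAABAABCCABCCCABCCCABAABAABCCAB
k=6  AABAABAABCCABAABAABAABCCABAABAABAABCCABCCCABCCCABAABAABCCA…ABAABAABCCABAABAABAABCCABAABAABAABCCABCCCABCCCABAABAABCCAB  (len 155)
k=7  CCCABCCCABCCCABAABAABCCABCCCABCCCABCCCABAABAABCCABCCCABCCC…ABAABAABCCABAABAABAABCCABAABAABAABCCABCCCABCCCABAABAABCCAB  (len 335)
k=8  AABAABAABCCABAABAABAABCCABAABAABAABCCABCCCABCCCABAABAABCCA…ABAABAABCCABAABAABAABCCABAABAABAABCCABCCCABCCCABAABAABCCAB  (len 729)
k=9  CCCABCCCABCCCABAABAABCCABCCCABCCCABCCCABAABAABCCABCCCABCCC…ABAABAABCCABAABAABAABCCABAABAABAABCCABCCCABCCCABAABAABCCAB  (len 1579)

501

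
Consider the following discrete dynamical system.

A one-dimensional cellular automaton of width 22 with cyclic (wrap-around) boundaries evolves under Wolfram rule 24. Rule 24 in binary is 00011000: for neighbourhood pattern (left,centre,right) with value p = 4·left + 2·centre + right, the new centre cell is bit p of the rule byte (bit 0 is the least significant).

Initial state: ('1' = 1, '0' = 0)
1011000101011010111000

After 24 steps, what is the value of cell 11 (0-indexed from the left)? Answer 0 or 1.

0

0) 1011000101011010111000
1) 0010100000010000100100
2) 0000010000001000010010
3) 0000001000000100001001
4) 1000000100000010000100
5) 0100000010000001000010
6) 0010000001000000100001
7) 1001000000100000010000
8) 0100100000010000001000
9) 0010010000001000000100
10) 0001001000000100000010
11) 0000100100000010000001
12) 1000010010000001000000
13) 0100001001000000100000
14) 0010000100100000010000
15) 0001000010010000001000
16) 0000100001001000000100
17) 0000010000100100000010
18) 0000001000010010000001
19) 1000000100001001000000
20) 0100000010000100100000
21) 0010000001000010010000
22) 0001000000100001001000
23) 0000100000010000100100
24) 0000010000001000010010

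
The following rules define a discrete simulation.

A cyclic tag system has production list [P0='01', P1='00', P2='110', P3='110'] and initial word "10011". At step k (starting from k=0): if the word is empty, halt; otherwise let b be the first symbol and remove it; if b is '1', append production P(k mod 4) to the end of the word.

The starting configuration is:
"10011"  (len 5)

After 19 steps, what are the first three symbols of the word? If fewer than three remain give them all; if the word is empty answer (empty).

k=0  "10011"  (len 5)
k=1  "001101"  (len 6)
k=2  "01101"  (len 5)
k=3  "1101"  (len 4)
k=4  "101110"  (len 6)
k=5  "0111001"  (len 7)
k=6  "111001"  (len 6)
k=7  "11001110"  (len 8)
k=8  "1001110110"  (len 10)
k=9  "00111011001"  (len 11)
k=10  "0111011001"  (len 10)
k=11  "111011001"  (len 9)
k=12  "11011001110"  (len 11)
k=13  "101100111001"  (len 12)
k=14  "0110011100100"  (len 13)
k=15  "110011100100"  (len 12)
k=16  "10011100100110"  (len 14)
k=17  "001110010011001"  (len 15)
k=18  "01110010011001"  (len 14)
k=19  "1110010011001"  (len 13)

111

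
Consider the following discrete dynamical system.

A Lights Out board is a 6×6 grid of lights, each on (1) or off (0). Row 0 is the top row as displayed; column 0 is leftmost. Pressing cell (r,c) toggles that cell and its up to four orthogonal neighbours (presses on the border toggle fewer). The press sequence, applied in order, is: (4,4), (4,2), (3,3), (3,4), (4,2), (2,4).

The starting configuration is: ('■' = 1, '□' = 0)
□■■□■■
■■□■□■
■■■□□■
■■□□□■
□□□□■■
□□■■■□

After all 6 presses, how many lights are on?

t=0: □■■□■■
■■□■□■
■■■□□■
■■□□□■
□□□□■■
□□■■■□
t=1: □■■□■■
■■□■□■
■■■□□■
■■□□■■
□□□■□□
□□■■□□
t=2: □■■□■■
■■□■□■
■■■□□■
■■■□■■
□■■□□□
□□□■□□
t=3: □■■□■■
■■□■□■
■■■■□■
■■□■□■
□■■■□□
□□□■□□
t=4: □■■□■■
■■□■□■
■■■■■■
■■□□■□
□■■■■□
□□□■□□
t=5: □■■□■■
■■□■□■
■■■■■■
■■■□■□
□□□□■□
□□■■□□
t=6: □■■□■■
■■□■■■
■■■□□□
■■■□□□
□□□□■□
□□■■□□

18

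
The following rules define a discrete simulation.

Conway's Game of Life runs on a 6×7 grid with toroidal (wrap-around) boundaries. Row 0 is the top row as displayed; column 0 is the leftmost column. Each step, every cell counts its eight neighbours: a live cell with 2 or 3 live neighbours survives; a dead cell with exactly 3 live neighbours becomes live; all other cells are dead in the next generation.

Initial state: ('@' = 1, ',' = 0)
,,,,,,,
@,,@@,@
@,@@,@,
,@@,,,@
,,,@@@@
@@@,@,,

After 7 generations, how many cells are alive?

0) ,,,,,,,
@,,@@,@
@,@@,@,
,@@,,,@
,,,@@@@
@@@,@,,
1) ,,@,@@@
@@@@@@@
,,,,,@,
,@,,,,,
,,,,@,@
@@@,@,@
2) ,,,,,,,
@@@,,,,
,,,@,@,
,,,,,@,
,,@@,,@
,@@,@,,
3) @,,@,,,
,@@,,,,
,@@,@,@
,,@@,@@
,@@@@@,
,@@,,,,
4) @,,@,,,
,,,,,,,
,,,,@,@
,,,,,,@
@,,,,@@
@,,,,,,
5) ,,,,,,,
,,,,,,,
,,,,,@,
,,,,,,,
@,,,,@,
@@,,,,,
6) ,,,,,,,
,,,,,,,
,,,,,,,
,,,,,,@
@@,,,,@
@@,,,,@
7) @,,,,,,
,,,,,,,
,,,,,,,
,,,,,,@
,@,,,@,
,@,,,,@

6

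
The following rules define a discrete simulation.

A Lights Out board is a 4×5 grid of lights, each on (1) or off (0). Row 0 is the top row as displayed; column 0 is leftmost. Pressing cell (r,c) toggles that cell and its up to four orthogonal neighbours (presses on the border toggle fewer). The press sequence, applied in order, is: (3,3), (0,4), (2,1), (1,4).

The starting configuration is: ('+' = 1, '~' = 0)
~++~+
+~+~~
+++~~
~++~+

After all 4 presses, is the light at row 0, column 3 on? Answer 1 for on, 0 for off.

1

0) ~++~+
+~+~~
+++~~
~++~+
1) ~++~+
+~+~~
++++~
~+~+~
2) ~+++~
+~+~+
++++~
~+~+~
3) ~+++~
+++~+
~~~+~
~~~+~
4) ~++++
++++~
~~~++
~~~+~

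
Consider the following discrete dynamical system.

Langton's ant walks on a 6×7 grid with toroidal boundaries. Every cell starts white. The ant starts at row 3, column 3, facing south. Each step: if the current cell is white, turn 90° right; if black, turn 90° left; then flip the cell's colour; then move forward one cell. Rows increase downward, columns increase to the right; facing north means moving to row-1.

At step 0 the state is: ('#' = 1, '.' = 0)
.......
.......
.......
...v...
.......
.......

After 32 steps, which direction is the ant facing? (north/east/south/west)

north

k=0  .......
.......
.......
...v...
.......
.......
k=1  .......
.......
.......
..<#...
.......
.......
k=2  .......
.......
..^....
..##...
.......
.......
k=3  .......
.......
..#>...
..##...
.......
.......
k=4  .......
.......
..##...
..#v...
.......
.......
k=5  .......
.......
..##...
..#.>..
.......
.......
k=6  .......
.......
..##...
..#.#..
....v..
.......
k=7  .......
.......
..##...
..#.#..
...<#..
.......
k=8  .......
.......
..##...
..#^#..
...##..
.......
k=9  .......
.......
..##...
..##>..
...##..
.......
k=10  .......
.......
..##^..
..##...
...##..
.......
k=11  .......
.......
..###>.
..##...
...##..
.......
k=12  .......
.......
..####.
..##.v.
...##..
.......
k=13  .......
.......
..####.
..##<#.
...##..
.......
k=14  .......
.......
..##^#.
..####.
...##..
.......
k=15  .......
.......
..#<.#.
..####.
...##..
.......
k=16  .......
.......
..#..#.
..#v##.
...##..
.......
k=17  .......
.......
..#..#.
..#.>#.
...##..
.......
k=18  .......
.......
..#.^#.
..#..#.
...##..
.......
k=19  .......
.......
..#.#>.
..#..#.
...##..
.......
k=20  .......
.....^.
..#.#..
..#..#.
...##..
.......
k=21  .......
.....#>
..#.#..
..#..#.
...##..
.......
k=22  .......
.....##
..#.#.v
..#..#.
...##..
.......
k=23  .......
.....##
..#.#<#
..#..#.
...##..
.......
k=24  .......
.....^#
..#.###
..#..#.
...##..
.......
k=25  .......
....<.#
..#.###
..#..#.
...##..
.......
k=26  ....^..
....#.#
..#.###
..#..#.
...##..
.......
k=27  ....#>.
....#.#
..#.###
..#..#.
...##..
.......
k=28  ....##.
....#v#
..#.###
..#..#.
...##..
.......
k=29  ....##.
....<##
..#.###
..#..#.
...##..
.......
k=30  ....##.
.....##
..#.v##
..#..#.
...##..
.......
k=31  ....##.
.....##
..#..>#
..#..#.
...##..
.......
k=32  ....##.
.....^#
..#...#
..#..#.
...##..
.......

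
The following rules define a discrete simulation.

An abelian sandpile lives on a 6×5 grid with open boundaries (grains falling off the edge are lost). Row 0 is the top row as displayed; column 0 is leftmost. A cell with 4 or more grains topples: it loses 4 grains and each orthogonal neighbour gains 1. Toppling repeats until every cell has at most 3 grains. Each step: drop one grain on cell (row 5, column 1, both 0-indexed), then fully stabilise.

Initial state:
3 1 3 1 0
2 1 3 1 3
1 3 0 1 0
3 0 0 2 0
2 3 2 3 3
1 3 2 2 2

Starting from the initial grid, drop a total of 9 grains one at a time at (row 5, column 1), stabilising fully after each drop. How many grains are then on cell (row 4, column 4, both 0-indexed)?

step 0: 3 1 3 1 0
2 1 3 1 3
1 3 0 1 0
3 0 0 2 0
2 3 2 3 3
1 3 2 2 2
step 1: 3 1 3 1 0
2 1 3 1 3
1 3 0 1 0
3 1 0 2 0
3 0 3 3 3
2 1 3 2 2
step 2: 3 1 3 1 0
2 1 3 1 3
1 3 0 1 0
3 1 0 2 0
3 0 3 3 3
2 2 3 2 2
step 3: 3 1 3 1 0
2 1 3 1 3
1 3 0 1 0
3 1 0 2 0
3 0 3 3 3
2 3 3 2 2
step 4: 3 1 3 1 0
2 1 3 1 3
1 3 0 1 0
3 1 1 3 1
3 2 1 2 1
3 1 2 1 0
step 5: 3 1 3 1 0
2 1 3 1 3
1 3 0 1 0
3 1 1 3 1
3 2 1 2 1
3 2 2 1 0
step 6: 3 1 3 1 0
2 1 3 1 3
1 3 0 1 0
3 1 1 3 1
3 2 1 2 1
3 3 2 1 0
step 7: 3 1 3 1 0
2 1 3 1 3
2 3 0 1 0
0 3 1 3 1
2 0 2 2 1
1 2 3 1 0
step 8: 3 1 3 1 0
2 1 3 1 3
2 3 0 1 0
0 3 1 3 1
2 0 2 2 1
1 3 3 1 0
step 9: 3 1 3 1 0
2 1 3 1 3
2 3 0 1 0
0 3 1 3 1
2 1 3 2 1
2 1 0 2 0

1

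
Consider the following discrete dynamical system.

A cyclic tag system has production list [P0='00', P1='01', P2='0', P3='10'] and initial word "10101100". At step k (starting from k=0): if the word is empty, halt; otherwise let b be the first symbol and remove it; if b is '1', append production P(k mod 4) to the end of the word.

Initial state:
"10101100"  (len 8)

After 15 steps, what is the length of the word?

step 0: "10101100"  (len 8)
step 1: "010110000"  (len 9)
step 2: "10110000"  (len 8)
step 3: "01100000"  (len 8)
step 4: "1100000"  (len 7)
step 5: "10000000"  (len 8)
step 6: "000000001"  (len 9)
step 7: "00000001"  (len 8)
step 8: "0000001"  (len 7)
step 9: "000001"  (len 6)
step 10: "00001"  (len 5)
step 11: "0001"  (len 4)
step 12: "001"  (len 3)
step 13: "01"  (len 2)
step 14: "1"  (len 1)
step 15: "0"  (len 1)

1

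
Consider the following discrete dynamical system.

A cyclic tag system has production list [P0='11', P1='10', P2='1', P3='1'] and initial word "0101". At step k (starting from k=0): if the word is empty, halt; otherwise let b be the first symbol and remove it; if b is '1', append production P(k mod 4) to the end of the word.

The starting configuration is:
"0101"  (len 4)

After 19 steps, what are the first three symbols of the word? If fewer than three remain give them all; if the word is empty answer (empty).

[0] "0101"  (len 4)
[1] "101"  (len 3)
[2] "0110"  (len 4)
[3] "110"  (len 3)
[4] "101"  (len 3)
[5] "0111"  (len 4)
[6] "111"  (len 3)
[7] "111"  (len 3)
[8] "111"  (len 3)
[9] "1111"  (len 4)
[10] "11110"  (len 5)
[11] "11101"  (len 5)
[12] "11011"  (len 5)
[13] "101111"  (len 6)
[14] "0111110"  (len 7)
[15] "111110"  (len 6)
[16] "111101"  (len 6)
[17] "1110111"  (len 7)
[18] "11011110"  (len 8)
[19] "10111101"  (len 8)

101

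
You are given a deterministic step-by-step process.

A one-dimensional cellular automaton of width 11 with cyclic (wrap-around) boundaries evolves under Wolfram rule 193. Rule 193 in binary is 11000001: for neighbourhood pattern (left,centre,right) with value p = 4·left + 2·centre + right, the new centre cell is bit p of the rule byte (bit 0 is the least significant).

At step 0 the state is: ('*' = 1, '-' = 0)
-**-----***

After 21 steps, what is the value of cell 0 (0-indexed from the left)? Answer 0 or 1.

0) -**-----***
1) --*-***--**
2) -----**---*
3) -***--*-*--
4) --**------*
5) ---*-****--
6) **----***-*
7) **-**--**--
8) -*--*---*--
9) ------*---*
10) -****---*--
11) --***-*---*
12) ---**---*--
13) **--*-*---*
14) **------*--
15) -*-****----
16) ----***-***
17) -**--**--**
18) --*---*---*
19) ----*---*--
20) ***---*---*
21) ***-*---*--

1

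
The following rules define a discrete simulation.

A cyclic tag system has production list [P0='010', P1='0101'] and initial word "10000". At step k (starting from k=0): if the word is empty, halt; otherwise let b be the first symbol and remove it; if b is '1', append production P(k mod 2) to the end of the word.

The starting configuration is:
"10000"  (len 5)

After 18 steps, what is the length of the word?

0) "10000"  (len 5)
1) "0000010"  (len 7)
2) "000010"  (len 6)
3) "00010"  (len 5)
4) "0010"  (len 4)
5) "010"  (len 3)
6) "10"  (len 2)
7) "0010"  (len 4)
8) "010"  (len 3)
9) "10"  (len 2)
10) "00101"  (len 5)
11) "0101"  (len 4)
12) "101"  (len 3)
13) "01010"  (len 5)
14) "1010"  (len 4)
15) "010010"  (len 6)
16) "10010"  (len 5)
17) "0010010"  (len 7)
18) "010010"  (len 6)

6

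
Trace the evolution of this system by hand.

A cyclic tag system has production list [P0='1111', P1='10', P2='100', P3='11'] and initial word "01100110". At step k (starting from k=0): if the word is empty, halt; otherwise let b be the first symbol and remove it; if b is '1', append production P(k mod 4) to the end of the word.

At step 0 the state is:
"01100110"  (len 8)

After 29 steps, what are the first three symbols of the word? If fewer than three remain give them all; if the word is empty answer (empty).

0) "01100110"  (len 8)
1) "1100110"  (len 7)
2) "10011010"  (len 8)
3) "0011010100"  (len 10)
4) "011010100"  (len 9)
5) "11010100"  (len 8)
6) "101010010"  (len 9)
7) "01010010100"  (len 11)
8) "1010010100"  (len 10)
9) "0100101001111"  (len 13)
10) "100101001111"  (len 12)
11) "00101001111100"  (len 14)
12) "0101001111100"  (len 13)
13) "101001111100"  (len 12)
14) "0100111110010"  (len 13)
15) "100111110010"  (len 12)
16) "0011111001011"  (len 13)
17) "011111001011"  (len 12)
18) "11111001011"  (len 11)
19) "1111001011100"  (len 13)
20) "11100101110011"  (len 14)
21) "11001011100111111"  (len 17)
22) "100101110011111110"  (len 18)
23) "00101110011111110100"  (len 20)
24) "0101110011111110100"  (len 19)
25) "101110011111110100"  (len 18)
26) "0111001111111010010"  (len 19)
27) "111001111111010010"  (len 18)
28) "1100111111101001011"  (len 19)
29) "1001111111010010111111"  (len 22)

100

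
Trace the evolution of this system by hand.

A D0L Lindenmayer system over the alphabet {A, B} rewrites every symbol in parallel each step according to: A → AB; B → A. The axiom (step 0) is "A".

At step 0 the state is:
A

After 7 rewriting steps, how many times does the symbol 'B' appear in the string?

13

0) A
1) AB
2) ABA
3) ABAAB
4) ABAABABA
5) ABAABABAABAAB
6) ABAABABAABAABABAABABA
7) ABAABABAABAABABAABABAABAABABAABAAB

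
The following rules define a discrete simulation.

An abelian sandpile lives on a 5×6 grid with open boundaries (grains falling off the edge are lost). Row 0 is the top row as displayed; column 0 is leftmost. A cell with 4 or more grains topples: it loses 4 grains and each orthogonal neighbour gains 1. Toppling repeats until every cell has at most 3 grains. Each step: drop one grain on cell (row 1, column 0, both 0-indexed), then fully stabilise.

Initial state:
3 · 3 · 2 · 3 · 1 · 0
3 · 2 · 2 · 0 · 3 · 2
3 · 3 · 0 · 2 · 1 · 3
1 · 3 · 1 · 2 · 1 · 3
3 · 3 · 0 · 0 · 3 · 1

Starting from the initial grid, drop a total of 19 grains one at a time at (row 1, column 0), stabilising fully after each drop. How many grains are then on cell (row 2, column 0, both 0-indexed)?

step 0: 3 · 3 · 2 · 3 · 1 · 0
3 · 2 · 2 · 0 · 3 · 2
3 · 3 · 0 · 2 · 1 · 3
1 · 3 · 1 · 2 · 1 · 3
3 · 3 · 0 · 0 · 3 · 1
step 1: 1 · 1 · 3 · 3 · 1 · 0
3 · 1 · 3 · 0 · 3 · 2
2 · 2 · 1 · 2 · 1 · 3
0 · 2 · 2 · 2 · 1 · 3
1 · 1 · 1 · 0 · 3 · 1
step 2: 2 · 1 · 3 · 3 · 1 · 0
0 · 2 · 3 · 0 · 3 · 2
3 · 2 · 1 · 2 · 1 · 3
0 · 2 · 2 · 2 · 1 · 3
1 · 1 · 1 · 0 · 3 · 1
step 3: 2 · 1 · 3 · 3 · 1 · 0
1 · 2 · 3 · 0 · 3 · 2
3 · 2 · 1 · 2 · 1 · 3
0 · 2 · 2 · 2 · 1 · 3
1 · 1 · 1 · 0 · 3 · 1
step 4: 2 · 1 · 3 · 3 · 1 · 0
2 · 2 · 3 · 0 · 3 · 2
3 · 2 · 1 · 2 · 1 · 3
0 · 2 · 2 · 2 · 1 · 3
1 · 1 · 1 · 0 · 3 · 1
step 5: 2 · 1 · 3 · 3 · 1 · 0
3 · 2 · 3 · 0 · 3 · 2
3 · 2 · 1 · 2 · 1 · 3
0 · 2 · 2 · 2 · 1 · 3
1 · 1 · 1 · 0 · 3 · 1
step 6: 3 · 1 · 3 · 3 · 1 · 0
1 · 3 · 3 · 0 · 3 · 2
0 · 3 · 1 · 2 · 1 · 3
1 · 2 · 2 · 2 · 1 · 3
1 · 1 · 1 · 0 · 3 · 1
step 7: 3 · 1 · 3 · 3 · 1 · 0
2 · 3 · 3 · 0 · 3 · 2
0 · 3 · 1 · 2 · 1 · 3
1 · 2 · 2 · 2 · 1 · 3
1 · 1 · 1 · 0 · 3 · 1
step 8: 3 · 1 · 3 · 3 · 1 · 0
3 · 3 · 3 · 0 · 3 · 2
0 · 3 · 1 · 2 · 1 · 3
1 · 2 · 2 · 2 · 1 · 3
1 · 1 · 1 · 0 · 3 · 1
step 9: 1 · 0 · 2 · 0 · 2 · 0
2 · 3 · 1 · 2 · 3 · 2
2 · 0 · 3 · 2 · 1 · 3
1 · 3 · 2 · 2 · 1 · 3
1 · 1 · 1 · 0 · 3 · 1
step 10: 1 · 0 · 2 · 0 · 2 · 0
3 · 3 · 1 · 2 · 3 · 2
2 · 0 · 3 · 2 · 1 · 3
1 · 3 · 2 · 2 · 1 · 3
1 · 1 · 1 · 0 · 3 · 1
step 11: 2 · 1 · 2 · 0 · 2 · 0
1 · 0 · 2 · 2 · 3 · 2
3 · 1 · 3 · 2 · 1 · 3
1 · 3 · 2 · 2 · 1 · 3
1 · 1 · 1 · 0 · 3 · 1
step 12: 2 · 1 · 2 · 0 · 2 · 0
2 · 0 · 2 · 2 · 3 · 2
3 · 1 · 3 · 2 · 1 · 3
1 · 3 · 2 · 2 · 1 · 3
1 · 1 · 1 · 0 · 3 · 1
step 13: 2 · 1 · 2 · 0 · 2 · 0
3 · 0 · 2 · 2 · 3 · 2
3 · 1 · 3 · 2 · 1 · 3
1 · 3 · 2 · 2 · 1 · 3
1 · 1 · 1 · 0 · 3 · 1
step 14: 3 · 1 · 2 · 0 · 2 · 0
1 · 1 · 2 · 2 · 3 · 2
0 · 2 · 3 · 2 · 1 · 3
2 · 3 · 2 · 2 · 1 · 3
1 · 1 · 1 · 0 · 3 · 1
step 15: 3 · 1 · 2 · 0 · 2 · 0
2 · 1 · 2 · 2 · 3 · 2
0 · 2 · 3 · 2 · 1 · 3
2 · 3 · 2 · 2 · 1 · 3
1 · 1 · 1 · 0 · 3 · 1
step 16: 3 · 1 · 2 · 0 · 2 · 0
3 · 1 · 2 · 2 · 3 · 2
0 · 2 · 3 · 2 · 1 · 3
2 · 3 · 2 · 2 · 1 · 3
1 · 1 · 1 · 0 · 3 · 1
step 17: 0 · 2 · 2 · 0 · 2 · 0
1 · 2 · 2 · 2 · 3 · 2
1 · 2 · 3 · 2 · 1 · 3
2 · 3 · 2 · 2 · 1 · 3
1 · 1 · 1 · 0 · 3 · 1
step 18: 0 · 2 · 2 · 0 · 2 · 0
2 · 2 · 2 · 2 · 3 · 2
1 · 2 · 3 · 2 · 1 · 3
2 · 3 · 2 · 2 · 1 · 3
1 · 1 · 1 · 0 · 3 · 1
step 19: 0 · 2 · 2 · 0 · 2 · 0
3 · 2 · 2 · 2 · 3 · 2
1 · 2 · 3 · 2 · 1 · 3
2 · 3 · 2 · 2 · 1 · 3
1 · 1 · 1 · 0 · 3 · 1

1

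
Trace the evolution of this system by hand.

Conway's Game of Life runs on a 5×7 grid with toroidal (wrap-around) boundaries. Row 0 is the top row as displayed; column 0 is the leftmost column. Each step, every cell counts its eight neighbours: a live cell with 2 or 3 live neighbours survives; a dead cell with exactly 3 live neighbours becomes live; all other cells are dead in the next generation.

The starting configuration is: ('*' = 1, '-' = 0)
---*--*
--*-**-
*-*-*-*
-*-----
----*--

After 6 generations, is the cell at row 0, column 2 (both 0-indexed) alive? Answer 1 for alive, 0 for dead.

1

k=0  ---*--*
--*-**-
*-*-*-*
-*-----
----*--
k=1  ---*---
***-*--
*-*-*-*
**-*-*-
-------
k=2  -***---
*-*-***
----*--
******-
--*-*--
k=3  *-----*
*-*-***
-------
-**--*-
*----*-
k=4  ----*--
**---*-
*-***--
-*----*
*----*-
k=5  **--**-
***--**
--****-
-******
*----**
k=6  --*-*--
-------
-------
-*-----
-------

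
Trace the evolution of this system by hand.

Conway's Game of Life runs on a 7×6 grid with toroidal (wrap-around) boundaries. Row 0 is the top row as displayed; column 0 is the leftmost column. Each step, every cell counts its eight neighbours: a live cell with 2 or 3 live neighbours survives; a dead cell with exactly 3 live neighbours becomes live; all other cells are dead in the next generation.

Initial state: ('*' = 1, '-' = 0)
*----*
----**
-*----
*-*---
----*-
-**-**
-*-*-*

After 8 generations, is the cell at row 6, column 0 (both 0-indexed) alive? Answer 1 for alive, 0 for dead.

step 0: *----*
----**
-*----
*-*---
----*-
-**-**
-*-*-*
step 1: ------
----**
**---*
-*----
*-*-*-
-**--*
-*-*--
step 2: ----*-
----**
-*--**
--*---
*-**-*
----**
**----
step 3: *---*-
*--*--
*--***
--*---
****-*
--***-
*---*-
step 4: **-**-
**-*--
******
------
*----*
------
-*--*-
step 5: ---**-
------
---***
--**--
------
*----*
******
step 6: **----
-----*
--***-
--**--
------
--**--
-**---
step 7: ***---
******
--*-*-
--*-*-
------
-***--
*--*--
step 8: ------
----*-
*-----
------
-*----
-***--
*--*--

1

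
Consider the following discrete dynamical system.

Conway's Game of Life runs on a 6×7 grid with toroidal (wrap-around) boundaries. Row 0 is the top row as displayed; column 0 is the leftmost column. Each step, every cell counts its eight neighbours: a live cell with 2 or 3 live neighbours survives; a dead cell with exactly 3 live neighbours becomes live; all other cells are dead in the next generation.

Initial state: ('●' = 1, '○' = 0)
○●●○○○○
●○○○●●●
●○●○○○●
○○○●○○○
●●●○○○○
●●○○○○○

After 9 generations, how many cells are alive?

6

k=0  ○●●○○○○
●○○○●●●
●○●○○○●
○○○●○○○
●●●○○○○
●●○○○○○
k=1  ○○●○○●○
○○●●○●○
●●○●●○○
○○○●○○●
●○●○○○○
○○○○○○○
k=2  ○○●●●○○
○○○○○●●
●●○○○●●
○○○●●○●
○○○○○○○
○●○○○○○
k=3  ○○●●●●○
○●●●○○○
○○○○○○○
○○○○●○●
○○○○○○○
○○●●○○○
k=4  ○○○○○○○
○●○○○○○
○○●●○○○
○○○○○○○
○○○●○○○
○○●○○○○
k=5  ○○○○○○○
○○●○○○○
○○●○○○○
○○●●○○○
○○○○○○○
○○○○○○○
k=6  ○○○○○○○
○○○○○○○
○●●○○○○
○○●●○○○
○○○○○○○
○○○○○○○
k=7  ○○○○○○○
○○○○○○○
○●●●○○○
○●●●○○○
○○○○○○○
○○○○○○○
k=8  ○○○○○○○
○○●○○○○
○●○●○○○
○●○●○○○
○○●○○○○
○○○○○○○
k=9  ○○○○○○○
○○●○○○○
○●○●○○○
○●○●○○○
○○●○○○○
○○○○○○○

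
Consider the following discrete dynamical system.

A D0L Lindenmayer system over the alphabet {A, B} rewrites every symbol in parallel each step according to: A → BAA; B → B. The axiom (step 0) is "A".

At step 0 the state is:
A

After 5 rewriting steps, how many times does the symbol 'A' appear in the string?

32

[0] A
[1] BAA
[2] BBAABAA
[3] BBBAABAABBAABAA
[4] BBBBAABAABBAABAABBBAABAABBAABAA
[5] BBBBBAABAABBAABAABBBAABAABBAABAABBBBAABAABBAABAABBBAABAABBAABAA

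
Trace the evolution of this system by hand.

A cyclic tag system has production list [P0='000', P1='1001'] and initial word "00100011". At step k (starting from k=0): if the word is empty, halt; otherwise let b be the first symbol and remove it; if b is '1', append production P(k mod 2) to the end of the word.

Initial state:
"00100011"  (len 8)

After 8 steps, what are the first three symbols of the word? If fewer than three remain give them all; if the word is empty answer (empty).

000

[0] "00100011"  (len 8)
[1] "0100011"  (len 7)
[2] "100011"  (len 6)
[3] "00011000"  (len 8)
[4] "0011000"  (len 7)
[5] "011000"  (len 6)
[6] "11000"  (len 5)
[7] "1000000"  (len 7)
[8] "0000001001"  (len 10)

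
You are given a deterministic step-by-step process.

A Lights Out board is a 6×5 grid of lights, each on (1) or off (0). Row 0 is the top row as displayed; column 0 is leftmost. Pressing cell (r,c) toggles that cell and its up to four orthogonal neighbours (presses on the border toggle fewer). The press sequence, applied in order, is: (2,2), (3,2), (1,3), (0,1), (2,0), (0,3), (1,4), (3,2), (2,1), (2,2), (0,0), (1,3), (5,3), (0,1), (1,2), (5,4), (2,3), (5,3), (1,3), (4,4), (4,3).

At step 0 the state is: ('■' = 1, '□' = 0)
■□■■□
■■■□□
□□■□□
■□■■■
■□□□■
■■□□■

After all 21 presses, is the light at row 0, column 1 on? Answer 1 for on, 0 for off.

k=0  ■□■■□
■■■□□
□□■□□
■□■■■
■□□□■
■■□□■
k=1  ■□■■□
■■□□□
□■□■□
■□□■■
■□□□■
■■□□■
k=2  ■□■■□
■■□□□
□■■■□
■■■□■
■□■□■
■■□□■
k=3  ■□■□□
■■■■■
□■■□□
■■■□■
■□■□■
■■□□■
k=4  □■□□□
■□■■■
□■■□□
■■■□■
■□■□■
■■□□■
k=5  □■□□□
□□■■■
■□■□□
□■■□■
■□■□■
■■□□■
k=6  □■■■■
□□■□■
■□■□□
□■■□■
■□■□■
■■□□■
k=7  □■■■□
□□■■□
■□■□■
□■■□■
■□■□■
■■□□■
k=8  □■■■□
□□■■□
■□□□■
□□□■■
■□□□■
■■□□■
k=9  □■■■□
□■■■□
□■■□■
□■□■■
■□□□■
■■□□■
k=10  □■■■□
□■□■□
□□□■■
□■■■■
■□□□■
■■□□■
k=11  ■□■■□
■■□■□
□□□■■
□■■■■
■□□□■
■■□□■
k=12  ■□■□□
■■■□■
□□□□■
□■■■■
■□□□■
■■□□■
k=13  ■□■□□
■■■□■
□□□□■
□■■■■
■□□■■
■■■■□
k=14  □■□□□
■□■□■
□□□□■
□■■■■
■□□■■
■■■■□
k=15  □■■□□
■■□■■
□□■□■
□■■■■
■□□■■
■■■■□
k=16  □■■□□
■■□■■
□□■□■
□■■■■
■□□■□
■■■□■
k=17  □■■□□
■■□□■
□□□■□
□■■□■
■□□■□
■■■□■
k=18  □■■□□
■■□□■
□□□■□
□■■□■
■□□□□
■■□■□
k=19  □■■■□
■■■■□
□□□□□
□■■□■
■□□□□
■■□■□
k=20  □■■■□
■■■■□
□□□□□
□■■□□
■□□■■
■■□■■
k=21  □■■■□
■■■■□
□□□□□
□■■■□
■□■□□
■■□□■

1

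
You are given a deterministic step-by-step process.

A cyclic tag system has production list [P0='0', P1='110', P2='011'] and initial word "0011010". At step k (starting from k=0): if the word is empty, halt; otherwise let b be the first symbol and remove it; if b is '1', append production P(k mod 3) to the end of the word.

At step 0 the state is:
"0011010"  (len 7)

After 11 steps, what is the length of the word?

0) "0011010"  (len 7)
1) "011010"  (len 6)
2) "11010"  (len 5)
3) "1010011"  (len 7)
4) "0100110"  (len 7)
5) "100110"  (len 6)
6) "00110011"  (len 8)
7) "0110011"  (len 7)
8) "110011"  (len 6)
9) "10011011"  (len 8)
10) "00110110"  (len 8)
11) "0110110"  (len 7)

7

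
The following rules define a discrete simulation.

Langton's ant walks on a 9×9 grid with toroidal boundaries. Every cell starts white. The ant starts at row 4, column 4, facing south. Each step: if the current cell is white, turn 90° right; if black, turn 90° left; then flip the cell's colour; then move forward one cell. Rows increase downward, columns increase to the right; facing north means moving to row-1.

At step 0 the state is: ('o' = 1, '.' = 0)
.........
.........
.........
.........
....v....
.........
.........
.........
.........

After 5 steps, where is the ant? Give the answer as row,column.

k=0  .........
.........
.........
.........
....v....
.........
.........
.........
.........
k=1  .........
.........
.........
.........
...<o....
.........
.........
.........
.........
k=2  .........
.........
.........
...^.....
...oo....
.........
.........
.........
.........
k=3  .........
.........
.........
...o>....
...oo....
.........
.........
.........
.........
k=4  .........
.........
.........
...oo....
...ov....
.........
.........
.........
.........
k=5  .........
.........
.........
...oo....
...o.>...
.........
.........
.........
.........

4,5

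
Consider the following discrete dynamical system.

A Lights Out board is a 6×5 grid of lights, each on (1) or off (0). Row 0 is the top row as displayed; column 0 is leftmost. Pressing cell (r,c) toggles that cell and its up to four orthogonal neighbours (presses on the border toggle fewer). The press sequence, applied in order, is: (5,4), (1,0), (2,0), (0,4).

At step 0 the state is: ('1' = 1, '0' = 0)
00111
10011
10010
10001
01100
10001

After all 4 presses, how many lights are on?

14

[0] 00111
10011
10010
10001
01100
10001
[1] 00111
10011
10010
10001
01101
10010
[2] 10111
01011
00010
10001
01101
10010
[3] 10111
11011
11010
00001
01101
10010
[4] 10100
11010
11010
00001
01101
10010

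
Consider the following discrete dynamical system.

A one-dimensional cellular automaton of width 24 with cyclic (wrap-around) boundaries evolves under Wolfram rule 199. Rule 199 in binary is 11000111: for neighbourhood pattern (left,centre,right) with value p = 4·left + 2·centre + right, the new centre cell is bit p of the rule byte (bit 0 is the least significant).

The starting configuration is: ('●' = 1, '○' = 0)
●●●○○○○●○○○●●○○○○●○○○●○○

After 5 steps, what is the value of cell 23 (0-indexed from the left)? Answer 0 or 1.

1

k=0  ●●●○○○○●○○○●●○○○○●○○○●○○
k=1  ○●●○●●●●○●●○●○●●●●○●●●○●
k=2  ○○●○○●●●○○●○●○○●●●○○●●○●
k=3  ○●●○●○●●○●●○●○●○●●○●○●○●
k=4  ○○●○●○○●○○●○●○●○○●○●○●○●
k=5  ○●●○●○●●○●●○●○●○●●○●○●○●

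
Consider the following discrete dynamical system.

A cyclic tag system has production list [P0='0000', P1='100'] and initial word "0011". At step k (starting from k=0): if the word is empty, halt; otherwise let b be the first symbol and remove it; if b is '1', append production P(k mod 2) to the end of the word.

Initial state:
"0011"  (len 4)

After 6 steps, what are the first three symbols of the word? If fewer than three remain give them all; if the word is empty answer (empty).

001

gen 0: "0011"  (len 4)
gen 1: "011"  (len 3)
gen 2: "11"  (len 2)
gen 3: "10000"  (len 5)
gen 4: "0000100"  (len 7)
gen 5: "000100"  (len 6)
gen 6: "00100"  (len 5)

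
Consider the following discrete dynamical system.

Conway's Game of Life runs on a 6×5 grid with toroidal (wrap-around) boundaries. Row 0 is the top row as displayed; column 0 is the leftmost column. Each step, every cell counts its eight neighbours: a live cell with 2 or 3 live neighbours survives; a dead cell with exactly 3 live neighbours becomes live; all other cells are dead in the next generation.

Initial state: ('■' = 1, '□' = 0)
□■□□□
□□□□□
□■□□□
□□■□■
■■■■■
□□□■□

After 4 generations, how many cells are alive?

step 0: □■□□□
□□□□□
□■□□□
□□■□■
■■■■■
□□□■□
step 1: □□□□□
□□□□□
□□□□□
□□□□■
■■□□□
□□□■□
step 2: □□□□□
□□□□□
□□□□□
■□□□□
■□□□■
□□□□□
step 3: □□□□□
□□□□□
□□□□□
■□□□■
■□□□■
□□□□□
step 4: □□□□□
□□□□□
□□□□□
■□□□■
■□□□■
□□□□□

4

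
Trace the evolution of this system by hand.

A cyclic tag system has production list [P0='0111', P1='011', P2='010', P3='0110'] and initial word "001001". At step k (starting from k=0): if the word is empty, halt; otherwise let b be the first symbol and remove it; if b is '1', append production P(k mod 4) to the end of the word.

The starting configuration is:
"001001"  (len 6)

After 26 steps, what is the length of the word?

20

step 0: "001001"  (len 6)
step 1: "01001"  (len 5)
step 2: "1001"  (len 4)
step 3: "001010"  (len 6)
step 4: "01010"  (len 5)
step 5: "1010"  (len 4)
step 6: "010011"  (len 6)
step 7: "10011"  (len 5)
step 8: "00110110"  (len 8)
step 9: "0110110"  (len 7)
step 10: "110110"  (len 6)
step 11: "10110010"  (len 8)
step 12: "01100100110"  (len 11)
step 13: "1100100110"  (len 10)
step 14: "100100110011"  (len 12)
step 15: "00100110011010"  (len 14)
step 16: "0100110011010"  (len 13)
step 17: "100110011010"  (len 12)
step 18: "00110011010011"  (len 14)
step 19: "0110011010011"  (len 13)
step 20: "110011010011"  (len 12)
step 21: "100110100110111"  (len 15)
step 22: "00110100110111011"  (len 17)
step 23: "0110100110111011"  (len 16)
step 24: "110100110111011"  (len 15)
step 25: "101001101110110111"  (len 18)
step 26: "01001101110110111011"  (len 20)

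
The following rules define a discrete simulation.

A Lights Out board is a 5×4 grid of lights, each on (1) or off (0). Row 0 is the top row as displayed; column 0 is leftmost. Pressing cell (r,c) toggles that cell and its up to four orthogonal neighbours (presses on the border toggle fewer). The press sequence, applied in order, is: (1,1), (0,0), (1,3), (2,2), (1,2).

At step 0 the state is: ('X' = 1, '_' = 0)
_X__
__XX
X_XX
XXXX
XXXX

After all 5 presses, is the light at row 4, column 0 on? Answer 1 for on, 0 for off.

1

[0] _X__
__XX
X_XX
XXXX
XXXX
[1] ____
XX_X
XXXX
XXXX
XXXX
[2] XX__
_X_X
XXXX
XXXX
XXXX
[3] XX_X
_XX_
XXX_
XXXX
XXXX
[4] XX_X
_X__
X__X
XX_X
XXXX
[5] XXXX
__XX
X_XX
XX_X
XXXX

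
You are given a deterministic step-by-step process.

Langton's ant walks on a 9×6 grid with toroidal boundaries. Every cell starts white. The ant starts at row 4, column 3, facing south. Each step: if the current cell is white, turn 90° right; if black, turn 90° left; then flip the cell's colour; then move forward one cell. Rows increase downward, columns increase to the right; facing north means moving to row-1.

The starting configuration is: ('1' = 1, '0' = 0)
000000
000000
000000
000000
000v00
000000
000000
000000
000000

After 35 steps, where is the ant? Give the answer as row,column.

gen 0: 000000
000000
000000
000000
000v00
000000
000000
000000
000000
gen 1: 000000
000000
000000
000000
00<100
000000
000000
000000
000000
gen 2: 000000
000000
000000
00^000
001100
000000
000000
000000
000000
gen 3: 000000
000000
000000
001>00
001100
000000
000000
000000
000000
gen 4: 000000
000000
000000
001100
001v00
000000
000000
000000
000000
gen 5: 000000
000000
000000
001100
0010>0
000000
000000
000000
000000
gen 6: 000000
000000
000000
001100
001010
0000v0
000000
000000
000000
gen 7: 000000
000000
000000
001100
001010
000<10
000000
000000
000000
gen 8: 000000
000000
000000
001100
001^10
000110
000000
000000
000000
gen 9: 000000
000000
000000
001100
0011>0
000110
000000
000000
000000
gen 10: 000000
000000
000000
0011^0
001100
000110
000000
000000
000000
gen 11: 000000
000000
000000
00111>
001100
000110
000000
000000
000000
gen 12: 000000
000000
000000
001111
00110v
000110
000000
000000
000000
gen 13: 000000
000000
000000
001111
0011<1
000110
000000
000000
000000
gen 14: 000000
000000
000000
0011^1
001111
000110
000000
000000
000000
gen 15: 000000
000000
000000
001<01
001111
000110
000000
000000
000000
gen 16: 000000
000000
000000
001001
001v11
000110
000000
000000
000000
gen 17: 000000
000000
000000
001001
0010>1
000110
000000
000000
000000
gen 18: 000000
000000
000000
0010^1
001001
000110
000000
000000
000000
gen 19: 000000
000000
000000
00101>
001001
000110
000000
000000
000000
gen 20: 000000
000000
00000^
001010
001001
000110
000000
000000
000000
gen 21: 000000
000000
>00001
001010
001001
000110
000000
000000
000000
gen 22: 000000
000000
100001
v01010
001001
000110
000000
000000
000000
gen 23: 000000
000000
100001
10101<
001001
000110
000000
000000
000000
gen 24: 000000
000000
10000^
101011
001001
000110
000000
000000
000000
gen 25: 000000
000000
1000<0
101011
001001
000110
000000
000000
000000
gen 26: 000000
0000^0
100010
101011
001001
000110
000000
000000
000000
gen 27: 000000
00001>
100010
101011
001001
000110
000000
000000
000000
gen 28: 000000
000011
10001v
101011
001001
000110
000000
000000
000000
gen 29: 000000
000011
1000<1
101011
001001
000110
000000
000000
000000
gen 30: 000000
000011
100001
1010v1
001001
000110
000000
000000
000000
gen 31: 000000
000011
100001
10100>
001001
000110
000000
000000
000000
gen 32: 000000
000011
10000^
101000
001001
000110
000000
000000
000000
gen 33: 000000
000011
1000<0
101000
001001
000110
000000
000000
000000
gen 34: 000000
0000^1
100010
101000
001001
000110
000000
000000
000000
gen 35: 000000
000<01
100010
101000
001001
000110
000000
000000
000000

1,3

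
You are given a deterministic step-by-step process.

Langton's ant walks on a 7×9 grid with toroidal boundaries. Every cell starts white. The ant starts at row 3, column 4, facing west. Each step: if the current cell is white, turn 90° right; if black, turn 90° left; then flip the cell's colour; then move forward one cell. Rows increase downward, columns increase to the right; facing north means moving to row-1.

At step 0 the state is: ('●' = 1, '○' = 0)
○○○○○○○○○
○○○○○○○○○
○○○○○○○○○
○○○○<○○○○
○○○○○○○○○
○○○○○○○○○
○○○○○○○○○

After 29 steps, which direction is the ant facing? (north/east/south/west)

step 0: ○○○○○○○○○
○○○○○○○○○
○○○○○○○○○
○○○○<○○○○
○○○○○○○○○
○○○○○○○○○
○○○○○○○○○
step 1: ○○○○○○○○○
○○○○○○○○○
○○○○^○○○○
○○○○●○○○○
○○○○○○○○○
○○○○○○○○○
○○○○○○○○○
step 2: ○○○○○○○○○
○○○○○○○○○
○○○○●>○○○
○○○○●○○○○
○○○○○○○○○
○○○○○○○○○
○○○○○○○○○
step 3: ○○○○○○○○○
○○○○○○○○○
○○○○●●○○○
○○○○●v○○○
○○○○○○○○○
○○○○○○○○○
○○○○○○○○○
step 4: ○○○○○○○○○
○○○○○○○○○
○○○○●●○○○
○○○○<●○○○
○○○○○○○○○
○○○○○○○○○
○○○○○○○○○
step 5: ○○○○○○○○○
○○○○○○○○○
○○○○●●○○○
○○○○○●○○○
○○○○v○○○○
○○○○○○○○○
○○○○○○○○○
step 6: ○○○○○○○○○
○○○○○○○○○
○○○○●●○○○
○○○○○●○○○
○○○<●○○○○
○○○○○○○○○
○○○○○○○○○
step 7: ○○○○○○○○○
○○○○○○○○○
○○○○●●○○○
○○○^○●○○○
○○○●●○○○○
○○○○○○○○○
○○○○○○○○○
step 8: ○○○○○○○○○
○○○○○○○○○
○○○○●●○○○
○○○●>●○○○
○○○●●○○○○
○○○○○○○○○
○○○○○○○○○
step 9: ○○○○○○○○○
○○○○○○○○○
○○○○●●○○○
○○○●●●○○○
○○○●v○○○○
○○○○○○○○○
○○○○○○○○○
step 10: ○○○○○○○○○
○○○○○○○○○
○○○○●●○○○
○○○●●●○○○
○○○●○>○○○
○○○○○○○○○
○○○○○○○○○
step 11: ○○○○○○○○○
○○○○○○○○○
○○○○●●○○○
○○○●●●○○○
○○○●○●○○○
○○○○○v○○○
○○○○○○○○○
step 12: ○○○○○○○○○
○○○○○○○○○
○○○○●●○○○
○○○●●●○○○
○○○●○●○○○
○○○○<●○○○
○○○○○○○○○
step 13: ○○○○○○○○○
○○○○○○○○○
○○○○●●○○○
○○○●●●○○○
○○○●^●○○○
○○○○●●○○○
○○○○○○○○○
step 14: ○○○○○○○○○
○○○○○○○○○
○○○○●●○○○
○○○●●●○○○
○○○●●>○○○
○○○○●●○○○
○○○○○○○○○
step 15: ○○○○○○○○○
○○○○○○○○○
○○○○●●○○○
○○○●●^○○○
○○○●●○○○○
○○○○●●○○○
○○○○○○○○○
step 16: ○○○○○○○○○
○○○○○○○○○
○○○○●●○○○
○○○●<○○○○
○○○●●○○○○
○○○○●●○○○
○○○○○○○○○
step 17: ○○○○○○○○○
○○○○○○○○○
○○○○●●○○○
○○○●○○○○○
○○○●v○○○○
○○○○●●○○○
○○○○○○○○○
step 18: ○○○○○○○○○
○○○○○○○○○
○○○○●●○○○
○○○●○○○○○
○○○●○>○○○
○○○○●●○○○
○○○○○○○○○
step 19: ○○○○○○○○○
○○○○○○○○○
○○○○●●○○○
○○○●○○○○○
○○○●○●○○○
○○○○●v○○○
○○○○○○○○○
step 20: ○○○○○○○○○
○○○○○○○○○
○○○○●●○○○
○○○●○○○○○
○○○●○●○○○
○○○○●○>○○
○○○○○○○○○
step 21: ○○○○○○○○○
○○○○○○○○○
○○○○●●○○○
○○○●○○○○○
○○○●○●○○○
○○○○●○●○○
○○○○○○v○○
step 22: ○○○○○○○○○
○○○○○○○○○
○○○○●●○○○
○○○●○○○○○
○○○●○●○○○
○○○○●○●○○
○○○○○<●○○
step 23: ○○○○○○○○○
○○○○○○○○○
○○○○●●○○○
○○○●○○○○○
○○○●○●○○○
○○○○●^●○○
○○○○○●●○○
step 24: ○○○○○○○○○
○○○○○○○○○
○○○○●●○○○
○○○●○○○○○
○○○●○●○○○
○○○○●●>○○
○○○○○●●○○
step 25: ○○○○○○○○○
○○○○○○○○○
○○○○●●○○○
○○○●○○○○○
○○○●○●^○○
○○○○●●○○○
○○○○○●●○○
step 26: ○○○○○○○○○
○○○○○○○○○
○○○○●●○○○
○○○●○○○○○
○○○●○●●>○
○○○○●●○○○
○○○○○●●○○
step 27: ○○○○○○○○○
○○○○○○○○○
○○○○●●○○○
○○○●○○○○○
○○○●○●●●○
○○○○●●○v○
○○○○○●●○○
step 28: ○○○○○○○○○
○○○○○○○○○
○○○○●●○○○
○○○●○○○○○
○○○●○●●●○
○○○○●●<●○
○○○○○●●○○
step 29: ○○○○○○○○○
○○○○○○○○○
○○○○●●○○○
○○○●○○○○○
○○○●○●^●○
○○○○●●●●○
○○○○○●●○○

north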